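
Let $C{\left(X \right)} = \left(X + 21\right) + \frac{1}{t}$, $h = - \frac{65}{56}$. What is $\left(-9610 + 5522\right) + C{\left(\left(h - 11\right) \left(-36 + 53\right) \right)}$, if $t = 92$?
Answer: $- \frac{5504553}{1288} \approx -4273.7$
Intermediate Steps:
$h = - \frac{65}{56}$ ($h = \left(-65\right) \frac{1}{56} = - \frac{65}{56} \approx -1.1607$)
$C{\left(X \right)} = \frac{1933}{92} + X$ ($C{\left(X \right)} = \left(X + 21\right) + \frac{1}{92} = \left(21 + X\right) + \frac{1}{92} = \frac{1933}{92} + X$)
$\left(-9610 + 5522\right) + C{\left(\left(h - 11\right) \left(-36 + 53\right) \right)} = \left(-9610 + 5522\right) + \left(\frac{1933}{92} + \left(- \frac{65}{56} - 11\right) \left(-36 + 53\right)\right) = -4088 + \left(\frac{1933}{92} - \frac{11577}{56}\right) = -4088 - \frac{239209}{1288} = - \frac{5504553}{1288}$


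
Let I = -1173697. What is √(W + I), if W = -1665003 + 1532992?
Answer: 2*I*√326427 ≈ 1142.7*I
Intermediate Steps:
W = -132011
√(W + I) = √(-132011 - 1173697) = √(-1305708) = 2*I*√326427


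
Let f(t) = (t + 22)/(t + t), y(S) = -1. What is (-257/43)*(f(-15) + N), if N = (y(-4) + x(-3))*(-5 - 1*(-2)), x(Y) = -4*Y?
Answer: 256229/1290 ≈ 198.63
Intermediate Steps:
f(t) = (22 + t)/(2*t) (f(t) = (22 + t)/((2*t)) = (22 + t)*(1/(2*t)) = (22 + t)/(2*t))
N = -33 (N = (-1 - 4*(-3))*(-5 - 1*(-2)) = (-1 + 12)*(-5 + 2) = 11*(-3) = -33)
(-257/43)*(f(-15) + N) = (-257/43)*((½)*(22 - 15)/(-15) - 33) = (-257*1/43)*((½)*(-1/15)*7 - 33) = -257*(-7/30 - 33)/43 = -257/43*(-997/30) = 256229/1290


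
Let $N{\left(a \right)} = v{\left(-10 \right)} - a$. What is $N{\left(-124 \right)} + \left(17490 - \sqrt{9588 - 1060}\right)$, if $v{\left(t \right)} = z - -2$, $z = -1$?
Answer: $17615 - 4 \sqrt{533} \approx 17523.0$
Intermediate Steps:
$v{\left(t \right)} = 1$ ($v{\left(t \right)} = -1 - -2 = -1 + 2 = 1$)
$N{\left(a \right)} = 1 - a$
$N{\left(-124 \right)} + \left(17490 - \sqrt{9588 - 1060}\right) = \left(1 - -124\right) + \left(17490 - \sqrt{9588 - 1060}\right) = \left(1 + 124\right) + \left(17490 - \sqrt{8528}\right) = 125 + \left(17490 - 4 \sqrt{533}\right) = 17615 - 4 \sqrt{533}$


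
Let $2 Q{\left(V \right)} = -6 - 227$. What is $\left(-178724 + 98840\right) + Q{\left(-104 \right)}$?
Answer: $- \frac{160001}{2} \approx -80001.0$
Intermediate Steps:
$Q{\left(V \right)} = - \frac{233}{2}$ ($Q{\left(V \right)} = \frac{-6 - 227}{2} = \frac{1}{2} \left(-233\right) = - \frac{233}{2}$)
$\left(-178724 + 98840\right) + Q{\left(-104 \right)} = \left(-178724 + 98840\right) - \frac{233}{2} = -79884 - \frac{233}{2} = - \frac{160001}{2}$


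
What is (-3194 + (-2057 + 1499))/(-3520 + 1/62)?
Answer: 33232/31177 ≈ 1.0659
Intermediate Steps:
(-3194 + (-2057 + 1499))/(-3520 + 1/62) = (-3194 - 558)/(-3520 + 1/62) = -3752/(-218239/62) = -3752*(-62/218239) = 33232/31177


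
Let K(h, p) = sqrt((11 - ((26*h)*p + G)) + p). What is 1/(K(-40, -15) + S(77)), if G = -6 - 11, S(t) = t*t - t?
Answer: 532/3114681 - I*sqrt(15587)/34261491 ≈ 0.0001708 - 3.644e-6*I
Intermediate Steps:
S(t) = t**2 - t
G = -17
K(h, p) = sqrt(28 + p - 26*h*p) (K(h, p) = sqrt((11 - ((26*h)*p - 17)) + p) = sqrt((11 - (26*h*p - 17)) + p) = sqrt((11 - (-17 + 26*h*p)) + p) = sqrt((11 + (17 - 26*h*p)) + p) = sqrt((28 - 26*h*p) + p) = sqrt(28 + p - 26*h*p))
1/(K(-40, -15) + S(77)) = 1/(sqrt(28 - 15 - 26*(-40)*(-15)) + 77*(-1 + 77)) = 1/(sqrt(28 - 15 - 15600) + 77*76) = 1/(sqrt(-15587) + 5852) = 1/(I*sqrt(15587) + 5852) = 1/(5852 + I*sqrt(15587))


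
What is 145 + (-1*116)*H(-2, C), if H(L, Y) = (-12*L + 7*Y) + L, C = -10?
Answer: 5713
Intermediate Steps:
H(L, Y) = -11*L + 7*Y
145 + (-1*116)*H(-2, C) = 145 + (-1*116)*(-11*(-2) + 7*(-10)) = 145 - 116*(22 - 70) = 145 - 116*(-48) = 145 + 5568 = 5713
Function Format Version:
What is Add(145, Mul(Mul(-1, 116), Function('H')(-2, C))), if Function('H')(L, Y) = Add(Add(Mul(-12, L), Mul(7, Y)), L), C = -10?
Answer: 5713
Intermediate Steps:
Function('H')(L, Y) = Add(Mul(-11, L), Mul(7, Y))
Add(145, Mul(Mul(-1, 116), Function('H')(-2, C))) = Add(145, Mul(Mul(-1, 116), Add(Mul(-11, -2), Mul(7, -10)))) = Add(145, Mul(-116, Add(22, -70))) = Add(145, Mul(-116, -48)) = Add(145, 5568) = 5713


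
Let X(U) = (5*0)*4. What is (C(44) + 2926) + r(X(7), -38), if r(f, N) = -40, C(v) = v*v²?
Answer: 88070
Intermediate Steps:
X(U) = 0 (X(U) = 0*4 = 0)
C(v) = v³
(C(44) + 2926) + r(X(7), -38) = (44³ + 2926) - 40 = (85184 + 2926) - 40 = 88110 - 40 = 88070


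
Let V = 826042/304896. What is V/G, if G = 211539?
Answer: 413021/32248697472 ≈ 1.2807e-5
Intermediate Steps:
V = 413021/152448 (V = 826042*(1/304896) = 413021/152448 ≈ 2.7093)
V/G = (413021/152448)/211539 = (413021/152448)*(1/211539) = 413021/32248697472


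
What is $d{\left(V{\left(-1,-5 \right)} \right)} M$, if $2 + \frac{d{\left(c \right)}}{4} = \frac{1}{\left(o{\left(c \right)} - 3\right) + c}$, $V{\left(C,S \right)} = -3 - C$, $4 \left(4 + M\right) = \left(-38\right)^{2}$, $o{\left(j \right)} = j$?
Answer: $-3060$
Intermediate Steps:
$M = 357$ ($M = -4 + \frac{\left(-38\right)^{2}}{4} = -4 + \frac{1}{4} \cdot 1444 = -4 + 361 = 357$)
$d{\left(c \right)} = -8 + \frac{4}{-3 + 2 c}$ ($d{\left(c \right)} = -8 + \frac{4}{\left(c - 3\right) + c} = -8 + \frac{4}{\left(-3 + c\right) + c} = -8 + \frac{4}{-3 + 2 c}$)
$d{\left(V{\left(-1,-5 \right)} \right)} M = \frac{4 \left(7 - 4 \left(-3 - -1\right)\right)}{-3 + 2 \left(-3 - -1\right)} 357 = \frac{4 \left(7 - 4 \left(-3 + 1\right)\right)}{-3 + 2 \left(-3 + 1\right)} 357 = \frac{4 \left(7 - -8\right)}{-3 + 2 \left(-2\right)} 357 = \frac{4 \left(7 + 8\right)}{-3 - 4} \cdot 357 = 4 \frac{1}{-7} \cdot 15 \cdot 357 = 4 \left(- \frac{1}{7}\right) 15 \cdot 357 = \left(- \frac{60}{7}\right) 357 = -3060$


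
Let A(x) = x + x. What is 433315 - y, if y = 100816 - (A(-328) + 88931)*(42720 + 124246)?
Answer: 14739256149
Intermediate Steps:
A(x) = 2*x
y = -14738822834 (y = 100816 - (2*(-328) + 88931)*(42720 + 124246) = 100816 - (-656 + 88931)*166966 = 100816 - 88275*166966 = 100816 - 1*14738923650 = 100816 - 14738923650 = -14738822834)
433315 - y = 433315 - 1*(-14738822834) = 433315 + 14738822834 = 14739256149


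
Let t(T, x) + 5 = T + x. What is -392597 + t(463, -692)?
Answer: -392831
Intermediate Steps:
t(T, x) = -5 + T + x (t(T, x) = -5 + (T + x) = -5 + T + x)
-392597 + t(463, -692) = -392597 + (-5 + 463 - 692) = -392597 - 234 = -392831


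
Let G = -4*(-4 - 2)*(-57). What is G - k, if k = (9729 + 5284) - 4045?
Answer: -12336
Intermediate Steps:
k = 10968 (k = 15013 - 4045 = 10968)
G = -1368 (G = -4*(-6)*(-57) = 24*(-57) = -1368)
G - k = -1368 - 1*10968 = -1368 - 10968 = -12336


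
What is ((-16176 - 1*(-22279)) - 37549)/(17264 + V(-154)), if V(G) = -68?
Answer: -5241/2866 ≈ -1.8287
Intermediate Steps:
((-16176 - 1*(-22279)) - 37549)/(17264 + V(-154)) = ((-16176 - 1*(-22279)) - 37549)/(17264 - 68) = ((-16176 + 22279) - 37549)/17196 = (6103 - 37549)*(1/17196) = -31446*1/17196 = -5241/2866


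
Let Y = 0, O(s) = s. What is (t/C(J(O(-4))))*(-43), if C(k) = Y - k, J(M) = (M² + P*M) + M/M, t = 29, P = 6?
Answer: -1247/7 ≈ -178.14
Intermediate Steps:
J(M) = 1 + M² + 6*M (J(M) = (M² + 6*M) + M/M = (M² + 6*M) + 1 = 1 + M² + 6*M)
C(k) = -k (C(k) = 0 - k = -k)
(t/C(J(O(-4))))*(-43) = (29/((-(1 + (-4)² + 6*(-4)))))*(-43) = (29/((-(1 + 16 - 24))))*(-43) = (29/((-1*(-7))))*(-43) = (29/7)*(-43) = -1247/7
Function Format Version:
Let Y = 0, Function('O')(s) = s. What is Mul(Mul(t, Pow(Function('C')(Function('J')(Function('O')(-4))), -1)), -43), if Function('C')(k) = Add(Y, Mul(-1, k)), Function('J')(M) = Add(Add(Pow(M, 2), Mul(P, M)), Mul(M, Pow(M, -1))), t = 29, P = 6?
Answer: Rational(-1247, 7) ≈ -178.14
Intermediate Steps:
Function('J')(M) = Add(1, Pow(M, 2), Mul(6, M)) (Function('J')(M) = Add(Add(Pow(M, 2), Mul(6, M)), Mul(M, Pow(M, -1))) = Add(Add(Pow(M, 2), Mul(6, M)), 1) = Add(1, Pow(M, 2), Mul(6, M)))
Function('C')(k) = Mul(-1, k) (Function('C')(k) = Add(0, Mul(-1, k)) = Mul(-1, k))
Mul(Mul(t, Pow(Function('C')(Function('J')(Function('O')(-4))), -1)), -43) = Mul(Mul(29, Pow(Mul(-1, Add(1, Pow(-4, 2), Mul(6, -4))), -1)), -43) = Mul(Mul(29, Pow(Mul(-1, Add(1, 16, -24)), -1)), -43) = Mul(Mul(29, Pow(Mul(-1, -7), -1)), -43) = Mul(Mul(29, Pow(7, -1)), -43) = Mul(Mul(29, Rational(1, 7)), -43) = Mul(Rational(29, 7), -43) = Rational(-1247, 7)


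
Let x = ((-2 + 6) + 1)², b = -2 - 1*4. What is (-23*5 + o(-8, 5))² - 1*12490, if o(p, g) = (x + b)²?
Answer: 48026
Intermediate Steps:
b = -6 (b = -2 - 4 = -6)
x = 25 (x = (4 + 1)² = 5² = 25)
o(p, g) = 361 (o(p, g) = (25 - 6)² = 19² = 361)
(-23*5 + o(-8, 5))² - 1*12490 = (-23*5 + 361)² - 1*12490 = (-115 + 361)² - 12490 = 246² - 12490 = 60516 - 12490 = 48026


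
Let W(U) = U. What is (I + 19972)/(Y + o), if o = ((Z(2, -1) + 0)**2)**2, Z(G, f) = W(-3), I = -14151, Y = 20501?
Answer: 5821/20582 ≈ 0.28282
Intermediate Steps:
Z(G, f) = -3
o = 81 (o = ((-3 + 0)**2)**2 = ((-3)**2)**2 = 9**2 = 81)
(I + 19972)/(Y + o) = (-14151 + 19972)/(20501 + 81) = 5821/20582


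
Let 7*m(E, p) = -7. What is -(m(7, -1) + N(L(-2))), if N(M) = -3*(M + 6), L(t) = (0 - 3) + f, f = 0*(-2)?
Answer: 10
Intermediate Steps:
m(E, p) = -1 (m(E, p) = (⅐)*(-7) = -1)
f = 0
L(t) = -3 (L(t) = (0 - 3) + 0 = -3 + 0 = -3)
N(M) = -18 - 3*M (N(M) = -3*(6 + M) = -18 - 3*M)
-(m(7, -1) + N(L(-2))) = -(-1 + (-18 - 3*(-3))) = -(-1 + (-18 + 9)) = -(-1 - 9) = -1*(-10) = 10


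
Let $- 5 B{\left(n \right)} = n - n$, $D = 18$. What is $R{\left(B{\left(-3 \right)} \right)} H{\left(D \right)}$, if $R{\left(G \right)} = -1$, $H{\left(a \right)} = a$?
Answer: $-18$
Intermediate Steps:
$B{\left(n \right)} = 0$ ($B{\left(n \right)} = - \frac{n - n}{5} = \left(- \frac{1}{5}\right) 0 = 0$)
$R{\left(B{\left(-3 \right)} \right)} H{\left(D \right)} = \left(-1\right) 18 = -18$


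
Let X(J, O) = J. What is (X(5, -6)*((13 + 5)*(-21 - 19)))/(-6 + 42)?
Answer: -100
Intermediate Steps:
(X(5, -6)*((13 + 5)*(-21 - 19)))/(-6 + 42) = (5*((13 + 5)*(-21 - 19)))/(-6 + 42) = (5*(18*(-40)))/36 = (5*(-720))*(1/36) = -3600*1/36 = -100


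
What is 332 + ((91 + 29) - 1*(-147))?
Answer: 599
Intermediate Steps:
332 + ((91 + 29) - 1*(-147)) = 332 + (120 + 147) = 332 + 267 = 599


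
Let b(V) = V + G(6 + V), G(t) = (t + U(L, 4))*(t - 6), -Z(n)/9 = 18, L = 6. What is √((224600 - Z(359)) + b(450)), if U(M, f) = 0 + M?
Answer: 2*√108278 ≈ 658.11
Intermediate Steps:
U(M, f) = M
Z(n) = -162 (Z(n) = -9*18 = -162)
G(t) = (-6 + t)*(6 + t) (G(t) = (t + 6)*(t - 6) = (6 + t)*(-6 + t) = (-6 + t)*(6 + t))
b(V) = -36 + V + (6 + V)² (b(V) = V + (-36 + (6 + V)²) = -36 + V + (6 + V)²)
√((224600 - Z(359)) + b(450)) = √((224600 - 1*(-162)) + 450*(13 + 450)) = √((224600 + 162) + 450*463) = √(224762 + 208350) = √433112 = 2*√108278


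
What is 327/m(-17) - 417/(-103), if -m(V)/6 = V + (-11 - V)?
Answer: 20401/2266 ≈ 9.0031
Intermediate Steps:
m(V) = 66 (m(V) = -6*(V + (-11 - V)) = -6*(-11) = 66)
327/m(-17) - 417/(-103) = 327/66 - 417/(-103) = 327*(1/66) - 417*(-1/103) = 109/22 + 417/103 = 20401/2266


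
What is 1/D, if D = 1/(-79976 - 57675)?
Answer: -137651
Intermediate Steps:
D = -1/137651 (D = 1/(-137651) = -1/137651 ≈ -7.2648e-6)
1/D = 1/(-1/137651) = -137651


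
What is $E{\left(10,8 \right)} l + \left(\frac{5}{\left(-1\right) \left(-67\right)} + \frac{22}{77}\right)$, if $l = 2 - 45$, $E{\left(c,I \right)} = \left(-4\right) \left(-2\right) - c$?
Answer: $\frac{40503}{469} \approx 86.36$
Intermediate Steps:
$E{\left(c,I \right)} = 8 - c$
$l = -43$ ($l = 2 - 45 = -43$)
$E{\left(10,8 \right)} l + \left(\frac{5}{\left(-1\right) \left(-67\right)} + \frac{22}{77}\right) = \left(8 - 10\right) \left(-43\right) + \left(\frac{5}{\left(-1\right) \left(-67\right)} + \frac{22}{77}\right) = \left(8 - 10\right) \left(-43\right) + \left(\frac{5}{67} + 22 \cdot \frac{1}{77}\right) = \left(-2\right) \left(-43\right) + \left(5 \cdot \frac{1}{67} + \frac{2}{7}\right) = 86 + \left(\frac{5}{67} + \frac{2}{7}\right) = 86 + \frac{169}{469} = \frac{40503}{469}$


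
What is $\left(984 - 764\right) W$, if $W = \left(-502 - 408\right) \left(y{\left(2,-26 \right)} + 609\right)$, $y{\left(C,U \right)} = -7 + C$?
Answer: $-120920800$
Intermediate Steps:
$W = -549640$ ($W = \left(-502 - 408\right) \left(\left(-7 + 2\right) + 609\right) = - 910 \left(-5 + 609\right) = \left(-910\right) 604 = -549640$)
$\left(984 - 764\right) W = \left(984 - 764\right) \left(-549640\right) = 220 \left(-549640\right) = -120920800$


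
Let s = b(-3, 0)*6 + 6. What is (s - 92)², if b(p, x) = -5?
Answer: 13456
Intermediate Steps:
s = -24 (s = -5*6 + 6 = -30 + 6 = -24)
(s - 92)² = (-24 - 92)² = (-116)² = 13456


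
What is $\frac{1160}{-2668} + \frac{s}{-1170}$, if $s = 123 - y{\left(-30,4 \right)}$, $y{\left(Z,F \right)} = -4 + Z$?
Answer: $- \frac{15311}{26910} \approx -0.56897$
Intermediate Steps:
$s = 157$ ($s = 123 - \left(-4 - 30\right) = 123 - -34 = 123 + 34 = 157$)
$\frac{1160}{-2668} + \frac{s}{-1170} = \frac{1160}{-2668} + \frac{157}{-1170} = 1160 \left(- \frac{1}{2668}\right) + 157 \left(- \frac{1}{1170}\right) = - \frac{10}{23} - \frac{157}{1170} = - \frac{15311}{26910}$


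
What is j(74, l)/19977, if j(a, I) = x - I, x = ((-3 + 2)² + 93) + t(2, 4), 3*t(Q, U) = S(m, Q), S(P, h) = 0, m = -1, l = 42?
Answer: 52/19977 ≈ 0.0026030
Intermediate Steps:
t(Q, U) = 0 (t(Q, U) = (⅓)*0 = 0)
x = 94 (x = ((-3 + 2)² + 93) + 0 = ((-1)² + 93) + 0 = (1 + 93) + 0 = 94 + 0 = 94)
j(a, I) = 94 - I
j(74, l)/19977 = (94 - 1*42)/19977 = (94 - 42)*(1/19977) = 52*(1/19977) = 52/19977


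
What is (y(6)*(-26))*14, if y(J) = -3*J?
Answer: 6552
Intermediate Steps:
(y(6)*(-26))*14 = (-3*6*(-26))*14 = -18*(-26)*14 = 468*14 = 6552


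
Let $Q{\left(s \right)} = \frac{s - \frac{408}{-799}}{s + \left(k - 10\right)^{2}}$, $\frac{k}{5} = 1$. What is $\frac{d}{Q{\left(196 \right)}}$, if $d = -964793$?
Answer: $- \frac{10021304891}{9236} \approx -1.085 \cdot 10^{6}$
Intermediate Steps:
$k = 5$ ($k = 5 \cdot 1 = 5$)
$Q{\left(s \right)} = \frac{\frac{24}{47} + s}{25 + s}$ ($Q{\left(s \right)} = \frac{s - \frac{408}{-799}}{s + \left(5 - 10\right)^{2}} = \frac{s - - \frac{24}{47}}{s + \left(-5\right)^{2}} = \frac{s + \frac{24}{47}}{s + 25} = \frac{\frac{24}{47} + s}{25 + s}$)
$\frac{d}{Q{\left(196 \right)}} = - \frac{964793}{\frac{1}{25 + 196} \left(\frac{24}{47} + 196\right)} = - \frac{964793}{\frac{1}{221} \cdot \frac{9236}{47}} = - \frac{964793}{\frac{9236}{10387}} = \left(-964793\right) \frac{10387}{9236} = - \frac{10021304891}{9236}$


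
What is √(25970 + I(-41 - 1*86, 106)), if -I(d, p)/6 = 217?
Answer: 2*√6167 ≈ 157.06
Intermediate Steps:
I(d, p) = -1302 (I(d, p) = -6*217 = -1302)
√(25970 + I(-41 - 1*86, 106)) = √(25970 - 1302) = √24668 = 2*√6167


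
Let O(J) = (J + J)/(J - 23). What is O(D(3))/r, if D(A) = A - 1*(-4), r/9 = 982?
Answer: -7/70704 ≈ -9.9004e-5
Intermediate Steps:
r = 8838 (r = 9*982 = 8838)
D(A) = 4 + A (D(A) = A + 4 = 4 + A)
O(J) = 2*J/(-23 + J) (O(J) = (2*J)/(-23 + J) = 2*J/(-23 + J))
O(D(3))/r = (2*(4 + 3)/(-23 + (4 + 3)))/8838 = (2*7/(-23 + 7))*(1/8838) = (2*7/(-16))*(1/8838) = (2*7*(-1/16))*(1/8838) = -7/8*1/8838 = -7/70704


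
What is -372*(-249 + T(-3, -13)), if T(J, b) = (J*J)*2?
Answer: 85932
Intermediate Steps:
T(J, b) = 2*J² (T(J, b) = J²*2 = 2*J²)
-372*(-249 + T(-3, -13)) = -372*(-249 + 2*(-3)²) = -372*(-249 + 2*9) = -372*(-249 + 18) = -372*(-231) = 85932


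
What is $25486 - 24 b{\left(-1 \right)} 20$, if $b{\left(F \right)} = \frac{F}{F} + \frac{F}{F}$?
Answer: $24526$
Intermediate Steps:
$b{\left(F \right)} = 2$ ($b{\left(F \right)} = 1 + 1 = 2$)
$25486 - 24 b{\left(-1 \right)} 20 = 25486 - 24 \cdot 2 \cdot 20 = 25486 - 48 \cdot 20 = 25486 - 960 = 24526$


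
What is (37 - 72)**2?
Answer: 1225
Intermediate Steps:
(37 - 72)**2 = (-35)**2 = 1225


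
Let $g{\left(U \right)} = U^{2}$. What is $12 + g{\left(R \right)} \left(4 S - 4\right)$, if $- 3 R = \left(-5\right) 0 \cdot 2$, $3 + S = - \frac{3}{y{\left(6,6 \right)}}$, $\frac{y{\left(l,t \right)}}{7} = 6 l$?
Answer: $12$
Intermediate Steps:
$y{\left(l,t \right)} = 42 l$ ($y{\left(l,t \right)} = 7 \cdot 6 l = 42 l$)
$S = - \frac{253}{84}$ ($S = -3 - \frac{3}{42 \cdot 6} = -3 - \frac{3}{252} = -3 - \frac{1}{84} = - \frac{253}{84} \approx -3.0119$)
$R = 0$ ($R = - \frac{\left(-5\right) 0 \cdot 2}{3} = - \frac{0 \cdot 2}{3} = \left(- \frac{1}{3}\right) 0 = 0$)
$12 + g{\left(R \right)} \left(4 S - 4\right) = 12 + 0^{2} \left(4 \left(- \frac{253}{84}\right) - 4\right) = 12 + 0 \left(- \frac{253}{21} - 4\right) = 12 + 0 \left(- \frac{337}{21}\right) = 12 + 0 = 12$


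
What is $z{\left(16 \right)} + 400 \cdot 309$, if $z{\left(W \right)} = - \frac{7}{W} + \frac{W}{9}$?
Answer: $\frac{17798593}{144} \approx 1.236 \cdot 10^{5}$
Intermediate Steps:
$z{\left(W \right)} = - \frac{7}{W} + \frac{W}{9}$ ($z{\left(W \right)} = - \frac{7}{W} + W \frac{1}{9} = - \frac{7}{W} + \frac{W}{9}$)
$z{\left(16 \right)} + 400 \cdot 309 = \left(- \frac{7}{16} + \frac{1}{9} \cdot 16\right) + 400 \cdot 309 = \left(\left(-7\right) \frac{1}{16} + \frac{16}{9}\right) + 123600 = \left(- \frac{7}{16} + \frac{16}{9}\right) + 123600 = \frac{193}{144} + 123600 = \frac{17798593}{144}$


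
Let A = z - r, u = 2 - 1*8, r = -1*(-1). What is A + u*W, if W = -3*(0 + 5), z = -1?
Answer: 88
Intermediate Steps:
r = 1
u = -6 (u = 2 - 8 = -6)
W = -15 (W = -3*5 = -15)
A = -2 (A = -1 - 1*1 = -1 - 1 = -2)
A + u*W = -2 - 6*(-15) = -2 + 90 = 88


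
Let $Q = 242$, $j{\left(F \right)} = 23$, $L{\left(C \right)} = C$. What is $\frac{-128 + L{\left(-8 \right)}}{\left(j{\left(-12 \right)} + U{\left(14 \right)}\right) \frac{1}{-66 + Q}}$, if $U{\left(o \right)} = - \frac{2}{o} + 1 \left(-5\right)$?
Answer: $- \frac{167552}{125} \approx -1340.4$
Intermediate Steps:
$U{\left(o \right)} = -5 - \frac{2}{o}$ ($U{\left(o \right)} = - \frac{2}{o} - 5 = -5 - \frac{2}{o}$)
$\frac{-128 + L{\left(-8 \right)}}{\left(j{\left(-12 \right)} + U{\left(14 \right)}\right) \frac{1}{-66 + Q}} = \frac{-128 - 8}{\left(23 - \left(5 + \frac{2}{14}\right)\right) \frac{1}{-66 + 242}} = - \frac{136}{\left(23 - \frac{36}{7}\right) \frac{1}{176}} = - \frac{136}{\frac{125}{7} \cdot \frac{1}{176}} = - \frac{136}{\frac{125}{1232}} = \left(-136\right) \frac{1232}{125} = - \frac{167552}{125}$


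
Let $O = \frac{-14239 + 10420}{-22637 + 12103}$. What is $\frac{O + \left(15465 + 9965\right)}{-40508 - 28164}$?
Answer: $- \frac{267883439}{723390848} \approx -0.37032$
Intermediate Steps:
$O = \frac{3819}{10534}$ ($O = - \frac{3819}{-10534} = \left(-3819\right) \left(- \frac{1}{10534}\right) = \frac{3819}{10534} \approx 0.36254$)
$\frac{O + \left(15465 + 9965\right)}{-40508 - 28164} = \frac{\frac{3819}{10534} + \left(15465 + 9965\right)}{-40508 - 28164} = \frac{\frac{3819}{10534} + 25430}{-68672} = \frac{267883439}{10534} \left(- \frac{1}{68672}\right) = - \frac{267883439}{723390848}$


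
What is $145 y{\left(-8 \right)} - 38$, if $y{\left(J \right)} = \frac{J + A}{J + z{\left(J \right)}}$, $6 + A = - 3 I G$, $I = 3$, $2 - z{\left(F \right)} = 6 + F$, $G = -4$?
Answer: $- \frac{1671}{2} \approx -835.5$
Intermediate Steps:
$z{\left(F \right)} = -4 - F$ ($z{\left(F \right)} = 2 - \left(6 + F\right) = -4 - F$)
$A = 30$ ($A = -6 + \left(-3\right) 3 \left(-4\right) = -6 - -36 = -6 + 36 = 30$)
$y{\left(J \right)} = - \frac{15}{2} - \frac{J}{4}$ ($y{\left(J \right)} = \frac{J + 30}{J - \left(4 + J\right)} = \frac{30 + J}{-4} = \left(30 + J\right) \left(- \frac{1}{4}\right) = - \frac{15}{2} - \frac{J}{4}$)
$145 y{\left(-8 \right)} - 38 = 145 \left(- \frac{15}{2} - -2\right) - 38 = 145 \left(- \frac{15}{2} + 2\right) - 38 = 145 \left(- \frac{11}{2}\right) - 38 = - \frac{1595}{2} - 38 = - \frac{1671}{2}$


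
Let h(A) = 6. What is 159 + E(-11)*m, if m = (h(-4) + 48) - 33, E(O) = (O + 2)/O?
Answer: 1938/11 ≈ 176.18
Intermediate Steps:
E(O) = (2 + O)/O
m = 21 (m = (6 + 48) - 33 = 54 - 33 = 21)
159 + E(-11)*m = 159 + ((2 - 11)/(-11))*21 = 159 - 1/11*(-9)*21 = 159 + (9/11)*21 = 159 + 189/11 = 1938/11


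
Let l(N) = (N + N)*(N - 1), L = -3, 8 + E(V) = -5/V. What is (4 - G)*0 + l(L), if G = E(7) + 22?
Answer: 24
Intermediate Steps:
E(V) = -8 - 5/V
l(N) = 2*N*(-1 + N) (l(N) = (2*N)*(-1 + N) = 2*N*(-1 + N))
G = 93/7 (G = (-8 - 5/7) + 22 = -61/7 + 22 = 93/7 ≈ 13.286)
(4 - G)*0 + l(L) = (4 - 1*93/7)*0 + 2*(-3)*(-1 - 3) = (4 - 93/7)*0 + 2*(-3)*(-4) = -65/7*0 + 24 = 0 + 24 = 24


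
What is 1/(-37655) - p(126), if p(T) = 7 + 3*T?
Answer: -14497176/37655 ≈ -385.00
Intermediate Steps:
1/(-37655) - p(126) = 1/(-37655) - (7 + 3*126) = -1/37655 - (7 + 378) = -1/37655 - 1*385 = -1/37655 - 385 = -14497176/37655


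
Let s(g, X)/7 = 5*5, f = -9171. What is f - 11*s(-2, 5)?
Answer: -11096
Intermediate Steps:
s(g, X) = 175 (s(g, X) = 7*(5*5) = 7*25 = 175)
f - 11*s(-2, 5) = -9171 - 11*175 = -9171 - 1925 = -11096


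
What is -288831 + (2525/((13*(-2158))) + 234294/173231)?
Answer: -1403661249512293/4859822474 ≈ -2.8883e+5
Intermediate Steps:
-288831 + (2525/((13*(-2158))) + 234294/173231) = -288831 + (2525/(-28054) + 234294*(1/173231)) = -288831 + (2525*(-1/28054) + 234294/173231) = -288831 + (-2525/28054 + 234294/173231) = -288831 + 6135475601/4859822474 = -1403661249512293/4859822474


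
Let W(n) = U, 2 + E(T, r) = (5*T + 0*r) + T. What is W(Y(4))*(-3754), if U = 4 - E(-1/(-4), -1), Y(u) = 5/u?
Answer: -16893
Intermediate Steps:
E(T, r) = -2 + 6*T (E(T, r) = -2 + ((5*T + 0*r) + T) = -2 + ((5*T + 0) + T) = -2 + (5*T + T) = -2 + 6*T)
U = 9/2 (U = 4 - (-2 + 6*(-1/(-4))) = 4 - (-2 + 6*(-1*(-1/4))) = 4 - (-2 + 6*(1/4)) = 4 - (-2 + 3/2) = 4 - 1*(-1/2) = 4 + 1/2 = 9/2 ≈ 4.5000)
W(n) = 9/2
W(Y(4))*(-3754) = (9/2)*(-3754) = -16893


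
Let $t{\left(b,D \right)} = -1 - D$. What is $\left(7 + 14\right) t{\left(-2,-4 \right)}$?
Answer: $63$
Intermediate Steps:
$\left(7 + 14\right) t{\left(-2,-4 \right)} = \left(7 + 14\right) \left(-1 - -4\right) = 21 \left(-1 + 4\right) = 21 \cdot 3 = 63$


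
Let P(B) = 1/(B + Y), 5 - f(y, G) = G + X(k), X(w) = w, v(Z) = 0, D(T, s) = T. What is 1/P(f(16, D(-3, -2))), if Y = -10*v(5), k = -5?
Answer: 13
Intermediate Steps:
f(y, G) = 10 - G (f(y, G) = 5 - (G - 5) = 5 - (-5 + G) = 5 + (5 - G) = 10 - G)
Y = 0 (Y = -10*0 = 0)
P(B) = 1/B (P(B) = 1/(B + 0) = 1/B)
1/P(f(16, D(-3, -2))) = 1/(1/(10 - 1*(-3))) = 1/(1/(10 + 3)) = 1/(1/13) = 13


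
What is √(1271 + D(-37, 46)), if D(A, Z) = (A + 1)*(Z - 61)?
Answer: √1811 ≈ 42.556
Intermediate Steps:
D(A, Z) = (1 + A)*(-61 + Z)
√(1271 + D(-37, 46)) = √(1271 + (-61 + 46 - 61*(-37) - 37*46)) = √(1271 + (-61 + 46 + 2257 - 1702)) = √(1271 + 540) = √1811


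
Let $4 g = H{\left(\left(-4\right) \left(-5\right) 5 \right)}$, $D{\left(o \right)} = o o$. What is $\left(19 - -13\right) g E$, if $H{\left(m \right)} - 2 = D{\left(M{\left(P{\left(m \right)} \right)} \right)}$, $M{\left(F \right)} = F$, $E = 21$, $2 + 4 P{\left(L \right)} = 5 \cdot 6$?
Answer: $8568$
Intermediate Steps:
$P{\left(L \right)} = 7$ ($P{\left(L \right)} = - \frac{1}{2} + \frac{5 \cdot 6}{4} = - \frac{1}{2} + \frac{1}{4} \cdot 30 = - \frac{1}{2} + \frac{15}{2} = 7$)
$D{\left(o \right)} = o^{2}$
$H{\left(m \right)} = 51$ ($H{\left(m \right)} = 2 + 7^{2} = 2 + 49 = 51$)
$g = \frac{51}{4}$ ($g = \frac{1}{4} \cdot 51 = \frac{51}{4} \approx 12.75$)
$\left(19 - -13\right) g E = \left(19 - -13\right) \frac{51}{4} \cdot 21 = \left(19 + 13\right) \frac{51}{4} \cdot 21 = 32 \cdot \frac{51}{4} \cdot 21 = 408 \cdot 21 = 8568$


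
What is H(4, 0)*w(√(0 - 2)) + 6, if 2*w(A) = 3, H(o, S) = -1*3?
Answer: 3/2 ≈ 1.5000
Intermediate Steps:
H(o, S) = -3
w(A) = 3/2 (w(A) = (½)*3 = 3/2)
H(4, 0)*w(√(0 - 2)) + 6 = -3*3/2 + 6 = -9/2 + 6 = 3/2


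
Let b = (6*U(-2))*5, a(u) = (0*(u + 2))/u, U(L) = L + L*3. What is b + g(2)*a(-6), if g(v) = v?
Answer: -240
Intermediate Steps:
U(L) = 4*L (U(L) = L + 3*L = 4*L)
a(u) = 0 (a(u) = (0*(2 + u))/u = 0/u = 0)
b = -240 (b = (6*(4*(-2)))*5 = (6*(-8))*5 = -48*5 = -240)
b + g(2)*a(-6) = -240 + 2*0 = -240 + 0 = -240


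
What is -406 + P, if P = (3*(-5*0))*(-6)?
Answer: -406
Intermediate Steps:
P = 0 (P = (3*0)*(-6) = 0*(-6) = 0)
-406 + P = -406 + 0 = -406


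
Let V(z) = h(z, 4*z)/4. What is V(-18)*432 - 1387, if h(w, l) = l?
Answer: -9163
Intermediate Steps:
V(z) = z (V(z) = (4*z)/4 = (4*z)*(¼) = z)
V(-18)*432 - 1387 = -18*432 - 1387 = -7776 - 1387 = -9163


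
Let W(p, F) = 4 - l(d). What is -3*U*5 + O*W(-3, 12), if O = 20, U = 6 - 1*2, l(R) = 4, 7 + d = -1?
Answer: -60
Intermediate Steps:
d = -8 (d = -7 - 1 = -8)
W(p, F) = 0 (W(p, F) = 4 - 1*4 = 4 - 4 = 0)
U = 4 (U = 6 - 2 = 4)
-3*U*5 + O*W(-3, 12) = -3*4*5 + 20*0 = -12*5 + 0 = -60 + 0 = -60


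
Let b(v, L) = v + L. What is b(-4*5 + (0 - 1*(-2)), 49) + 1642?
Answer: 1673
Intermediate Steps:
b(v, L) = L + v
b(-4*5 + (0 - 1*(-2)), 49) + 1642 = (49 + (-4*5 + (0 - 1*(-2)))) + 1642 = (49 + (-20 + (0 + 2))) + 1642 = (49 + (-20 + 2)) + 1642 = (49 - 18) + 1642 = 31 + 1642 = 1673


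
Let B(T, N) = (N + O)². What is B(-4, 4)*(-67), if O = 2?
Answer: -2412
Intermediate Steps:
B(T, N) = (2 + N)² (B(T, N) = (N + 2)² = (2 + N)²)
B(-4, 4)*(-67) = (2 + 4)²*(-67) = 6²*(-67) = 36*(-67) = -2412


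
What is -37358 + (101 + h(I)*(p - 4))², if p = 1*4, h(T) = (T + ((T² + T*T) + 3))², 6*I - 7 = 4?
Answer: -27157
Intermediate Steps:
I = 11/6 (I = 7/6 + (⅙)*4 = 7/6 + ⅔ = 11/6 ≈ 1.8333)
h(T) = (3 + T + 2*T²)² (h(T) = (T + ((T² + T²) + 3))² = (T + (2*T² + 3))² = (T + (3 + 2*T²))² = (3 + T + 2*T²)²)
p = 4
-37358 + (101 + h(I)*(p - 4))² = -37358 + (101 + (3 + 11/6 + 2*(11/6)²)²*(4 - 4))² = -37358 + (101 + (3 + 11/6 + 2*(121/36))²*0)² = -37358 + (101 + (3 + 11/6 + 121/18)²*0)² = -37358 + (101 + (104/9)²*0)² = -37358 + (101 + (10816/81)*0)² = -37358 + (101 + 0)² = -37358 + 101² = -37358 + 10201 = -27157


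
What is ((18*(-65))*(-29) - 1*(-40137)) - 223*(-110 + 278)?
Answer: 36603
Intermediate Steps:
((18*(-65))*(-29) - 1*(-40137)) - 223*(-110 + 278) = (-1170*(-29) + 40137) - 223*168 = (33930 + 40137) - 37464 = 74067 - 37464 = 36603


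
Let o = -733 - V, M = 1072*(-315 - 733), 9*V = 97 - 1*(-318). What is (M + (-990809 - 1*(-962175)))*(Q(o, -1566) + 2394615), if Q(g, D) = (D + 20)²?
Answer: -5512440737790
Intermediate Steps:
V = 415/9 (V = (97 - 1*(-318))/9 = (97 + 318)/9 = (⅑)*415 = 415/9 ≈ 46.111)
M = -1123456 (M = 1072*(-1048) = -1123456)
o = -7012/9 (o = -733 - 1*415/9 = -733 - 415/9 = -7012/9 ≈ -779.11)
Q(g, D) = (20 + D)²
(M + (-990809 - 1*(-962175)))*(Q(o, -1566) + 2394615) = (-1123456 + (-990809 - 1*(-962175)))*((20 - 1566)² + 2394615) = (-1123456 + (-990809 + 962175))*((-1546)² + 2394615) = (-1123456 - 28634)*(2390116 + 2394615) = -1152090*4784731 = -5512440737790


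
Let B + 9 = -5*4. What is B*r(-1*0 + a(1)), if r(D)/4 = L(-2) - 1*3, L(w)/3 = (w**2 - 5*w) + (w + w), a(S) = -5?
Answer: -3132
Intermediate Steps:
L(w) = -9*w + 3*w**2 (L(w) = 3*((w**2 - 5*w) + (w + w)) = 3*((w**2 - 5*w) + 2*w) = 3*(w**2 - 3*w) = -9*w + 3*w**2)
r(D) = 108 (r(D) = 4*(3*(-2)*(-3 - 2) - 1*3) = 4*(3*(-2)*(-5) - 3) = 4*(30 - 3) = 4*27 = 108)
B = -29 (B = -9 - 5*4 = -9 - 20 = -29)
B*r(-1*0 + a(1)) = -29*108 = -3132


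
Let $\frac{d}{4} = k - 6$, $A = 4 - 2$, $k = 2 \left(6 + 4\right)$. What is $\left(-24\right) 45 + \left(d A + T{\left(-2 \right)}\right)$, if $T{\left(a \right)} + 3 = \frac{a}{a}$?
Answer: $-970$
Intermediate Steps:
$k = 20$ ($k = 2 \cdot 10 = 20$)
$T{\left(a \right)} = -2$ ($T{\left(a \right)} = -3 + \frac{a}{a} = -3 + 1 = -2$)
$A = 2$ ($A = 4 - 2 = 2$)
$d = 56$ ($d = 4 \left(20 - 6\right) = 4 \cdot 14 = 56$)
$\left(-24\right) 45 + \left(d A + T{\left(-2 \right)}\right) = \left(-24\right) 45 + \left(56 \cdot 2 - 2\right) = -1080 + \left(112 - 2\right) = -1080 + 110 = -970$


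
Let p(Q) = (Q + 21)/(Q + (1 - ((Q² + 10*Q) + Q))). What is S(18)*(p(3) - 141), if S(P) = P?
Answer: -48438/19 ≈ -2549.4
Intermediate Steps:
p(Q) = (21 + Q)/(1 - Q² - 10*Q) (p(Q) = (21 + Q)/(Q + (1 - (Q² + 11*Q))) = (21 + Q)/(Q + (1 + (-Q² - 11*Q))) = (21 + Q)/(Q + (1 - Q² - 11*Q)) = (21 + Q)/(1 - Q² - 10*Q))
S(18)*(p(3) - 141) = 18*((-21 - 1*3)/(-1 + 3² + 10*3) - 141) = 18*((-21 - 3)/(-1 + 9 + 30) - 141) = 18*(-24/38 - 141) = 18*((1/38)*(-24) - 141) = 18*(-12/19 - 141) = 18*(-2691/19) = -48438/19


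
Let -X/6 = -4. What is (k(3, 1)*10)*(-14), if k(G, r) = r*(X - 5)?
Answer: -2660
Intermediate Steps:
X = 24 (X = -6*(-4) = 24)
k(G, r) = 19*r (k(G, r) = r*(24 - 5) = r*19 = 19*r)
(k(3, 1)*10)*(-14) = ((19*1)*10)*(-14) = (19*10)*(-14) = 190*(-14) = -2660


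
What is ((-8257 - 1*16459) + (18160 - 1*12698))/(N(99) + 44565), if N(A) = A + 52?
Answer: -9627/22358 ≈ -0.43058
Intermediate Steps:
N(A) = 52 + A
((-8257 - 1*16459) + (18160 - 1*12698))/(N(99) + 44565) = ((-8257 - 1*16459) + (18160 - 1*12698))/((52 + 99) + 44565) = ((-8257 - 16459) + (18160 - 12698))/(151 + 44565) = (-24716 + 5462)/44716 = -19254*1/44716 = -9627/22358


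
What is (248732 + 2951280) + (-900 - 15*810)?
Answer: 3186962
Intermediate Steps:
(248732 + 2951280) + (-900 - 15*810) = 3200012 + (-900 - 12150) = 3200012 - 13050 = 3186962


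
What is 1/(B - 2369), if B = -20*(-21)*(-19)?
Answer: -1/10349 ≈ -9.6628e-5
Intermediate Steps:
B = -7980 (B = 420*(-19) = -7980)
1/(B - 2369) = 1/(-7980 - 2369) = 1/(-10349) = -1/10349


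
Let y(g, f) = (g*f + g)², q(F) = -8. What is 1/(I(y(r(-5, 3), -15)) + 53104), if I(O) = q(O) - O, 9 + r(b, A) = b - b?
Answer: 1/37220 ≈ 2.6867e-5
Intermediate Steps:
r(b, A) = -9 (r(b, A) = -9 + (b - b) = -9 + 0 = -9)
y(g, f) = (g + f*g)² (y(g, f) = (f*g + g)² = (g + f*g)²)
I(O) = -8 - O
1/(I(y(r(-5, 3), -15)) + 53104) = 1/((-8 - (-9)²*(1 - 15)²) + 53104) = 1/((-8 - 81*(-14)²) + 53104) = 1/((-8 - 81*196) + 53104) = 1/((-8 - 1*15876) + 53104) = 1/((-8 - 15876) + 53104) = 1/(-15884 + 53104) = 1/37220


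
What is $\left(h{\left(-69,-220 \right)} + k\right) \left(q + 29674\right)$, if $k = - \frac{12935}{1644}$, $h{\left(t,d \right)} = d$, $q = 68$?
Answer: $- \frac{1856966555}{274} \approx -6.7772 \cdot 10^{6}$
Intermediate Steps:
$k = - \frac{12935}{1644}$ ($k = \left(-12935\right) \frac{1}{1644} = - \frac{12935}{1644} \approx -7.868$)
$\left(h{\left(-69,-220 \right)} + k\right) \left(q + 29674\right) = \left(-220 - \frac{12935}{1644}\right) \left(68 + 29674\right) = \left(- \frac{374615}{1644}\right) 29742 = - \frac{1856966555}{274}$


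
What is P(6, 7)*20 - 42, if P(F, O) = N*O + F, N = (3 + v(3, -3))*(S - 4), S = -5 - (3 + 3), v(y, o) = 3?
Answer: -12522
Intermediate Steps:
S = -11 (S = -5 - 1*6 = -5 - 6 = -11)
N = -90 (N = (3 + 3)*(-11 - 4) = 6*(-15) = -90)
P(F, O) = F - 90*O (P(F, O) = -90*O + F = F - 90*O)
P(6, 7)*20 - 42 = (6 - 90*7)*20 - 42 = (6 - 630)*20 - 42 = -624*20 - 42 = -12480 - 42 = -12522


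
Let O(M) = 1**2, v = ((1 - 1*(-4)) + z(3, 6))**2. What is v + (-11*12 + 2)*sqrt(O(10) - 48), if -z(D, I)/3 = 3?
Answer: 16 - 130*I*sqrt(47) ≈ 16.0 - 891.24*I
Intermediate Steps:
z(D, I) = -9 (z(D, I) = -3*3 = -9)
v = 16 (v = ((1 - 1*(-4)) - 9)**2 = ((1 + 4) - 9)**2 = (5 - 9)**2 = (-4)**2 = 16)
O(M) = 1
v + (-11*12 + 2)*sqrt(O(10) - 48) = 16 + (-11*12 + 2)*sqrt(1 - 48) = 16 + (-132 + 2)*sqrt(-47) = 16 - 130*I*sqrt(47)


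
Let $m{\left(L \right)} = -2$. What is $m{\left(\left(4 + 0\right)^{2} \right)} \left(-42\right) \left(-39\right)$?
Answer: $-3276$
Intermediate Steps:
$m{\left(\left(4 + 0\right)^{2} \right)} \left(-42\right) \left(-39\right) = \left(-2\right) \left(-42\right) \left(-39\right) = 84 \left(-39\right) = -3276$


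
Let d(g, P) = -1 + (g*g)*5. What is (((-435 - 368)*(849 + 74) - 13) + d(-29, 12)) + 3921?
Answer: -733057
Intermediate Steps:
d(g, P) = -1 + 5*g² (d(g, P) = -1 + g²*5 = -1 + 5*g²)
(((-435 - 368)*(849 + 74) - 13) + d(-29, 12)) + 3921 = (((-435 - 368)*(849 + 74) - 13) + (-1 + 5*(-29)²)) + 3921 = ((-803*923 - 13) + (-1 + 5*841)) + 3921 = ((-741169 - 13) + (-1 + 4205)) + 3921 = (-741182 + 4204) + 3921 = -736978 + 3921 = -733057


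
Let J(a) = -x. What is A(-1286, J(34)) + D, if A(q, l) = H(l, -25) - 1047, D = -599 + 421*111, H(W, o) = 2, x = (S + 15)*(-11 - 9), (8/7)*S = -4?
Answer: 45087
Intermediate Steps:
S = -7/2 (S = (7/8)*(-4) = -7/2 ≈ -3.5000)
x = -230 (x = (-7/2 + 15)*(-11 - 9) = (23/2)*(-20) = -230)
J(a) = 230 (J(a) = -1*(-230) = 230)
D = 46132 (D = -599 + 46731 = 46132)
A(q, l) = -1045 (A(q, l) = 2 - 1047 = -1045)
A(-1286, J(34)) + D = -1045 + 46132 = 45087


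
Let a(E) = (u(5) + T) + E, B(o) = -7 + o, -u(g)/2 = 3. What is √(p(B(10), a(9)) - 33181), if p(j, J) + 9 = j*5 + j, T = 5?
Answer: 2*I*√8293 ≈ 182.13*I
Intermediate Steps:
u(g) = -6 (u(g) = -2*3 = -6)
a(E) = -1 + E (a(E) = (-6 + 5) + E = -1 + E)
p(j, J) = -9 + 6*j (p(j, J) = -9 + (j*5 + j) = -9 + (5*j + j) = -9 + 6*j)
√(p(B(10), a(9)) - 33181) = √((-9 + 6*(-7 + 10)) - 33181) = √((-9 + 6*3) - 33181) = √((-9 + 18) - 33181) = √(9 - 33181) = √(-33172) = 2*I*√8293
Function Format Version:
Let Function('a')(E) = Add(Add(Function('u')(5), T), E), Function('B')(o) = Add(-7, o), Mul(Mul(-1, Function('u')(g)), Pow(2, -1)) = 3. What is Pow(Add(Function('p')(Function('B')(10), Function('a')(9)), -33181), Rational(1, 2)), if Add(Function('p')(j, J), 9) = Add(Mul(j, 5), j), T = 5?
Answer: Mul(2, I, Pow(8293, Rational(1, 2))) ≈ Mul(182.13, I)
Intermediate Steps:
Function('u')(g) = -6 (Function('u')(g) = Mul(-2, 3) = -6)
Function('a')(E) = Add(-1, E) (Function('a')(E) = Add(Add(-6, 5), E) = Add(-1, E))
Function('p')(j, J) = Add(-9, Mul(6, j)) (Function('p')(j, J) = Add(-9, Add(Mul(j, 5), j)) = Add(-9, Add(Mul(5, j), j)) = Add(-9, Mul(6, j)))
Pow(Add(Function('p')(Function('B')(10), Function('a')(9)), -33181), Rational(1, 2)) = Pow(Add(Add(-9, Mul(6, Add(-7, 10))), -33181), Rational(1, 2)) = Pow(Add(Add(-9, Mul(6, 3)), -33181), Rational(1, 2)) = Pow(Add(Add(-9, 18), -33181), Rational(1, 2)) = Pow(Add(9, -33181), Rational(1, 2)) = Pow(-33172, Rational(1, 2)) = Mul(2, I, Pow(8293, Rational(1, 2)))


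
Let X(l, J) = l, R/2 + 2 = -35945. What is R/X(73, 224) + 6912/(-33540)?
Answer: -200985778/204035 ≈ -985.06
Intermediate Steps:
R = -71894 (R = -4 + 2*(-35945) = -4 - 71890 = -71894)
R/X(73, 224) + 6912/(-33540) = -71894/73 + 6912/(-33540) = -71894*1/73 + 6912*(-1/33540) = -71894/73 - 576/2795 = -200985778/204035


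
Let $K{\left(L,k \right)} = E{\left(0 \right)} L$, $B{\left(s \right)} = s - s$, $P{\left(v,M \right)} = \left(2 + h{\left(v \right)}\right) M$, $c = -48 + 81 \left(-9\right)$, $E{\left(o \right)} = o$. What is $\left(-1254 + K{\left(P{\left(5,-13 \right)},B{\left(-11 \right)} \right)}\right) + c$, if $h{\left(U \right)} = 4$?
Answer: $-2031$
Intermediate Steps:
$c = -777$ ($c = -48 - 729 = -777$)
$P{\left(v,M \right)} = 6 M$ ($P{\left(v,M \right)} = \left(2 + 4\right) M = 6 M$)
$B{\left(s \right)} = 0$
$K{\left(L,k \right)} = 0$ ($K{\left(L,k \right)} = 0 L = 0$)
$\left(-1254 + K{\left(P{\left(5,-13 \right)},B{\left(-11 \right)} \right)}\right) + c = \left(-1254 + 0\right) - 777 = -1254 - 777 = -2031$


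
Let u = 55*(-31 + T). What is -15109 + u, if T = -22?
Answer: -18024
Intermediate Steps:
u = -2915 (u = 55*(-31 - 22) = 55*(-53) = -2915)
-15109 + u = -15109 - 2915 = -18024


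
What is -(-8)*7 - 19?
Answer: 37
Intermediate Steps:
-(-8)*7 - 19 = -2*(-28) - 19 = 56 - 19 = 37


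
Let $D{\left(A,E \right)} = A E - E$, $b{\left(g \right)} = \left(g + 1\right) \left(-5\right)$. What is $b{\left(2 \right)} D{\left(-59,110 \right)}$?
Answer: $99000$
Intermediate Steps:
$b{\left(g \right)} = -5 - 5 g$ ($b{\left(g \right)} = \left(1 + g\right) \left(-5\right) = -5 - 5 g$)
$D{\left(A,E \right)} = - E + A E$
$b{\left(2 \right)} D{\left(-59,110 \right)} = \left(-5 - 10\right) 110 \left(-1 - 59\right) = \left(-5 - 10\right) 110 \left(-60\right) = \left(-15\right) \left(-6600\right) = 99000$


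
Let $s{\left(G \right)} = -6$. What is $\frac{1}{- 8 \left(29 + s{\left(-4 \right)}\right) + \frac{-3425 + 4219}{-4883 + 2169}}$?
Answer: $- \frac{1357}{250085} \approx -0.0054262$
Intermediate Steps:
$\frac{1}{- 8 \left(29 + s{\left(-4 \right)}\right) + \frac{-3425 + 4219}{-4883 + 2169}} = \frac{1}{- 8 \left(29 - 6\right) + \frac{-3425 + 4219}{-4883 + 2169}} = \frac{1}{\left(-8\right) 23 + \frac{794}{-2714}} = \frac{1}{-184 + 794 \left(- \frac{1}{2714}\right)} = \frac{1}{-184 - \frac{397}{1357}} = \frac{1}{- \frac{250085}{1357}} = - \frac{1357}{250085}$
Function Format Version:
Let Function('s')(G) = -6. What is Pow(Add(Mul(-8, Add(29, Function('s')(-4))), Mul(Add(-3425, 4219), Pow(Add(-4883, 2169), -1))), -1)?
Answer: Rational(-1357, 250085) ≈ -0.0054262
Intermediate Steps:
Pow(Add(Mul(-8, Add(29, Function('s')(-4))), Mul(Add(-3425, 4219), Pow(Add(-4883, 2169), -1))), -1) = Pow(Add(Mul(-8, Add(29, -6)), Mul(Add(-3425, 4219), Pow(Add(-4883, 2169), -1))), -1) = Pow(Add(Mul(-8, 23), Mul(794, Pow(-2714, -1))), -1) = Pow(Add(-184, Mul(794, Rational(-1, 2714))), -1) = Pow(Add(-184, Rational(-397, 1357)), -1) = Pow(Rational(-250085, 1357), -1) = Rational(-1357, 250085)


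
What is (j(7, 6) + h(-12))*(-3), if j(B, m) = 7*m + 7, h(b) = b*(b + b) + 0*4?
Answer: -1011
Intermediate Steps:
h(b) = 2*b² (h(b) = b*(2*b) + 0 = 2*b² + 0 = 2*b²)
j(B, m) = 7 + 7*m
(j(7, 6) + h(-12))*(-3) = ((7 + 7*6) + 2*(-12)²)*(-3) = ((7 + 42) + 2*144)*(-3) = (49 + 288)*(-3) = 337*(-3) = -1011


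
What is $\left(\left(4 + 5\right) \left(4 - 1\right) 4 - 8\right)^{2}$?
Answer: $10000$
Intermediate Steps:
$\left(\left(4 + 5\right) \left(4 - 1\right) 4 - 8\right)^{2} = \left(9 \cdot 3 \cdot 4 - 8\right)^{2} = \left(27 \cdot 4 - 8\right)^{2} = \left(108 - 8\right)^{2} = 100^{2} = 10000$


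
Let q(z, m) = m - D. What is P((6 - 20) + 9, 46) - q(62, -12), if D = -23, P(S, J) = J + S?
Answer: 30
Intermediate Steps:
q(z, m) = 23 + m (q(z, m) = m - 1*(-23) = m + 23 = 23 + m)
P((6 - 20) + 9, 46) - q(62, -12) = (46 + ((6 - 20) + 9)) - (23 - 12) = (46 + (-14 + 9)) - 1*11 = (46 - 5) - 11 = 41 - 11 = 30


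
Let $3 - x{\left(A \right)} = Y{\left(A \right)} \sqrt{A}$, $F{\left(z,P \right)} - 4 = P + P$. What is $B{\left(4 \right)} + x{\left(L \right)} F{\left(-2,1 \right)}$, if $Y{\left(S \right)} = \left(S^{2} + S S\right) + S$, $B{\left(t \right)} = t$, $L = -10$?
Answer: $22 - 1140 i \sqrt{10} \approx 22.0 - 3605.0 i$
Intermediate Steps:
$Y{\left(S \right)} = S + 2 S^{2}$ ($Y{\left(S \right)} = \left(S^{2} + S^{2}\right) + S = 2 S^{2} + S = S + 2 S^{2}$)
$F{\left(z,P \right)} = 4 + 2 P$ ($F{\left(z,P \right)} = 4 + \left(P + P\right) = 4 + 2 P$)
$x{\left(A \right)} = 3 - A^{\frac{3}{2}} \left(1 + 2 A\right)$ ($x{\left(A \right)} = 3 - A \left(1 + 2 A\right) \sqrt{A} = 3 - A^{\frac{3}{2}} \left(1 + 2 A\right)$)
$B{\left(4 \right)} + x{\left(L \right)} F{\left(-2,1 \right)} = 4 + \left(3 - \left(-10\right)^{\frac{3}{2}} \left(1 + 2 \left(-10\right)\right)\right) \left(4 + 2 \cdot 1\right) = 4 + \left(3 - - 10 i \sqrt{10} \left(1 - 20\right)\right) \left(4 + 2\right) = 4 + \left(3 - - 10 i \sqrt{10} \left(-19\right)\right) 6 = 4 + \left(3 - 190 i \sqrt{10}\right) 6 = 4 + \left(18 - 1140 i \sqrt{10}\right) = 22 - 1140 i \sqrt{10}$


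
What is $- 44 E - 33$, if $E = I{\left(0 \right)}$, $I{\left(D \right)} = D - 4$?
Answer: $143$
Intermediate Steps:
$I{\left(D \right)} = -4 + D$
$E = -4$ ($E = -4 + 0 = -4$)
$- 44 E - 33 = \left(-44\right) \left(-4\right) - 33 = 176 - 33 = 143$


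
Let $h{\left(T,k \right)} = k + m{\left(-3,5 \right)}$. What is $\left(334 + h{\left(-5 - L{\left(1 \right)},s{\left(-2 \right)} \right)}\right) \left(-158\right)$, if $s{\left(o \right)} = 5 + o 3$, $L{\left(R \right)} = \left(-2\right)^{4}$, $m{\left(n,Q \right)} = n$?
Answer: $-52140$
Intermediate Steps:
$L{\left(R \right)} = 16$
$s{\left(o \right)} = 5 + 3 o$
$h{\left(T,k \right)} = -3 + k$ ($h{\left(T,k \right)} = k - 3 = -3 + k$)
$\left(334 + h{\left(-5 - L{\left(1 \right)},s{\left(-2 \right)} \right)}\right) \left(-158\right) = \left(334 + \left(-3 + \left(5 + 3 \left(-2\right)\right)\right)\right) \left(-158\right) = \left(334 + \left(-3 + \left(5 - 6\right)\right)\right) \left(-158\right) = \left(334 - 4\right) \left(-158\right) = 330 \left(-158\right) = -52140$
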